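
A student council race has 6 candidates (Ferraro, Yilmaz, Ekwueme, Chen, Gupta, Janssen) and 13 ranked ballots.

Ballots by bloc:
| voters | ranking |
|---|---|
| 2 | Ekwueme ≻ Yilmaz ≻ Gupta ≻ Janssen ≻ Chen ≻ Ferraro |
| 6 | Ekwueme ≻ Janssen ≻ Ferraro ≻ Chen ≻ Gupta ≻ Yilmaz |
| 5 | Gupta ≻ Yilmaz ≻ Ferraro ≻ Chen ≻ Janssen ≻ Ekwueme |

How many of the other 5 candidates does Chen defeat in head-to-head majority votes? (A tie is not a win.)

Chen against each rival (13 voters):
Chen vs Ferraro: 2 for Chen, 11 for Ferraro — Ferraro by 11–2.
Chen–Yilmaz: Yilmaz 7–6.
Chen vs Ekwueme: Ekwueme, 8–5.
Chen vs Gupta: 6 for Chen, 7 for Gupta — Gupta by 7–6.
Chen vs Janssen: Chen preferred on 5 ballots; Janssen wins 8–5.
Chen beats no one; loses to Ferraro, Yilmaz, Ekwueme, Gupta, Janssen — 0 pairwise wins.

0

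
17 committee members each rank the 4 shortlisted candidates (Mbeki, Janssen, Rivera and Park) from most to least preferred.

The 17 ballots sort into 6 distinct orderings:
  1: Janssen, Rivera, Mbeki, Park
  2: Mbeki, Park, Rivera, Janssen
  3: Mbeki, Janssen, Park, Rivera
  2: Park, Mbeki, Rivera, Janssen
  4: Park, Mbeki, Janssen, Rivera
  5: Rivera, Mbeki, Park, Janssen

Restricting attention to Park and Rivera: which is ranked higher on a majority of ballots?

Ballots ranking Park above Rivera: 2 + 3 + 2 + 4 = 11.
Ballots ranking Rivera above Park: 17 − 11 = 6.
Park wins the head-to-head 11–6.

Park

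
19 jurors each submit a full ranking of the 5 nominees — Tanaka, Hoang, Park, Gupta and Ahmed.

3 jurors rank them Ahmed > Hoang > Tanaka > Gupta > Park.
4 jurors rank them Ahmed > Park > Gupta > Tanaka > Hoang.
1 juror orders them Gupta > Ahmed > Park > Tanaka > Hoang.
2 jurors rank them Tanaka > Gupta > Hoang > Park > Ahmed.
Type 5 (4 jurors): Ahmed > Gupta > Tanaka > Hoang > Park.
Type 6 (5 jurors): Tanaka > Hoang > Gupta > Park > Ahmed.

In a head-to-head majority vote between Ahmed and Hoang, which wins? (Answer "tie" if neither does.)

Ballots ranking Ahmed above Hoang: 3 + 4 + 1 + 4 = 12.
Ballots ranking Hoang above Ahmed: 19 − 12 = 7.
Ahmed wins the head-to-head 12–7.

Ahmed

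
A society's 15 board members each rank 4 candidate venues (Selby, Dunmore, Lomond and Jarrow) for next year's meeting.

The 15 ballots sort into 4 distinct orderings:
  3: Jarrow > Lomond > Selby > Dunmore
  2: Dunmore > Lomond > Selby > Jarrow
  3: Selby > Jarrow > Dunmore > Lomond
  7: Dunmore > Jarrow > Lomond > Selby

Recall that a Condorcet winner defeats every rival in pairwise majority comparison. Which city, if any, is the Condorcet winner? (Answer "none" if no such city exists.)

Dunmore

Check each pair by majority over 15 ballots:
Selby vs Dunmore: Dunmore, 9–6.
Selby–Lomond: Lomond 12–3.
Selby–Jarrow: Jarrow 10–5.
Dunmore–Lomond: Dunmore 12–3.
Dunmore vs Jarrow: Dunmore, 9–6.
Lomond vs Jarrow: Jarrow, 13–2.
Dunmore beats each of Selby, Lomond, Jarrow — Dunmore is the Condorcet winner.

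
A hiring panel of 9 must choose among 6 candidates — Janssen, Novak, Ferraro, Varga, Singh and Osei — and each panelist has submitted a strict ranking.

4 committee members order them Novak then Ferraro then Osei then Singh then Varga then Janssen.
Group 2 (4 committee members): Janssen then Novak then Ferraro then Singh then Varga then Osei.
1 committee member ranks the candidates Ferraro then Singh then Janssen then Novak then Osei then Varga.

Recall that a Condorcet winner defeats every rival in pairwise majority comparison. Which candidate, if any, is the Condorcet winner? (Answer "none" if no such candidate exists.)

Check each pair by majority over 9 ballots:
Janssen vs Novak: Janssen wins 5–4.
Janssen–Ferraro: Ferraro 5–4.
Janssen vs Varga: Janssen is ranked higher on 4+1 = 5 ballots, Varga on 4. Janssen wins 5–4.
Janssen vs Singh: Janssen preferred on 4 ballots; Singh wins 5–4.
Janssen vs Osei: Janssen, 5–4.
Novak vs Ferraro: Novak preferred on 4+4 = 8 ballots; Novak wins 8–1.
Novak vs Varga: 9 to 0, Novak.
Novak vs Singh: Novak, 8–1.
Novak vs Osei: Novak, 9–0.
Ferraro vs Varga: Ferraro preferred on 4+4+1 = 9 ballots; Ferraro wins 9–0.
Ferraro vs Singh: Ferraro, 9–0.
Ferraro vs Osei: 4+4+1 = 9 for Ferraro, 0 for Osei — Ferraro by 9–0.
Varga vs Singh: Varga preferred on 0 ballots; Singh wins 9–0.
Varga vs Osei: Osei, 5–4.
Singh vs Osei: 4+1 = 5 for Singh, 4 for Osei — Singh by 5–4.
Every candidate loses at least once (Janssen loses to Ferraro; Novak loses to Janssen; Ferraro loses to Novak; Varga loses to Janssen; Singh loses to Novak; Osei loses to Janssen). The majority relation contains the cycle Janssen beats Novak beats Ferraro beats Janssen, so there is no Condorcet winner.

none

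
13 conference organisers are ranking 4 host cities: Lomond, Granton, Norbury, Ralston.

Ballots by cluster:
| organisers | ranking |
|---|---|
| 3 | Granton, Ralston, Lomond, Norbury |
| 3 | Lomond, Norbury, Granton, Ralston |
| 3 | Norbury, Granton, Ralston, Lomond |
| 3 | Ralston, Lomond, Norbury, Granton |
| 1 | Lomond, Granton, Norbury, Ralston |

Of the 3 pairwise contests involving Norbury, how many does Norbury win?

Norbury against each rival (13 organisers):
Norbury vs Lomond: 3 for Norbury, 10 for Lomond — Lomond by 10–3.
Norbury vs Granton: Norbury preferred on 3+3+3 = 9 ballots; Norbury wins 9–4.
Norbury vs Ralston: 3+3+1 = 7 for Norbury, 6 for Ralston — Norbury by 7–6.
Norbury beats Granton, Ralston; loses to Lomond — 2 pairwise wins.

2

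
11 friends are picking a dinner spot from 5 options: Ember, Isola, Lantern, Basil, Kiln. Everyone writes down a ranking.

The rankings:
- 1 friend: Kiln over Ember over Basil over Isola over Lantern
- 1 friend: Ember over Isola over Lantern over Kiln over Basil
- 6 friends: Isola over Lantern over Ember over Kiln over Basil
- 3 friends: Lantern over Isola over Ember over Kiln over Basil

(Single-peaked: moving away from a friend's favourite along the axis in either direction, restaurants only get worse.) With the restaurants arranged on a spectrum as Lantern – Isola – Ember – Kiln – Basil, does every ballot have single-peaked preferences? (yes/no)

Axis positions: Lantern=1, Isola=2, Ember=3, Kiln=4, Basil=5.
Type 1 (peak Kiln at position 4): ranking walks positions 4-3-5-2-1, expanding outward from the peak — single-peaked.
Type 2 (peak Ember at position 3): ranking walks positions 3-2-1-4-5, expanding outward from the peak — single-peaked.
Type 3 (peak Isola at position 2): ranking walks positions 2-1-3-4-5, expanding outward from the peak — single-peaked.
Type 4 (peak Lantern at position 1): ranking walks positions 1-2-3-4-5, expanding outward from the peak — single-peaked.
Every ranking is single-peaked on this axis.

yes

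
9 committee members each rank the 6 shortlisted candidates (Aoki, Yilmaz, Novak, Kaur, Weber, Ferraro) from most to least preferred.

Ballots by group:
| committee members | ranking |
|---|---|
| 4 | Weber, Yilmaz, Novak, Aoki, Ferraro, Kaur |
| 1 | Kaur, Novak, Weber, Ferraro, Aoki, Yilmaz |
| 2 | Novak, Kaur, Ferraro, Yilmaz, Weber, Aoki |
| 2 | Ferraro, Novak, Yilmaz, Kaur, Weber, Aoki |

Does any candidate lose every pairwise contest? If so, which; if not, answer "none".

Head-to-head results (9 committee members):
Aoki vs Yilmaz: 1 to 8, Yilmaz.
Aoki vs Novak: 0 for Aoki, 9 for Novak — Novak by 9–0.
Aoki–Kaur: Kaur 5–4.
Aoki vs Weber: Weber wins 9–0.
Aoki vs Ferraro: Aoki is ranked higher on 4 ballots, Ferraro on 5. Ferraro wins 5–4.
Yilmaz vs Novak: Yilmaz preferred on 4 ballots; Novak wins 5–4.
Yilmaz vs Kaur: Yilmaz, 6–3.
Yilmaz vs Weber: 2+2 = 4 for Yilmaz, 5 for Weber — Weber by 5–4.
Yilmaz vs Ferraro: Yilmaz is ranked higher on 4 ballots, Ferraro on 5. Ferraro wins 5–4.
Novak vs Kaur: 8 to 1, Novak.
Novak vs Weber: 5 to 4, Novak.
Novak vs Ferraro: 7 to 2, Novak.
Kaur vs Weber: 1+2+2 = 5 for Kaur, 4 for Weber — Kaur by 5–4.
Kaur vs Ferraro: Ferraro, 6–3.
Weber vs Ferraro: Weber is ranked higher on 4+1 = 5 ballots, Ferraro on 4. Weber wins 5–4.
Only Aoki has no wins; Aoki is the Condorcet loser.

Aoki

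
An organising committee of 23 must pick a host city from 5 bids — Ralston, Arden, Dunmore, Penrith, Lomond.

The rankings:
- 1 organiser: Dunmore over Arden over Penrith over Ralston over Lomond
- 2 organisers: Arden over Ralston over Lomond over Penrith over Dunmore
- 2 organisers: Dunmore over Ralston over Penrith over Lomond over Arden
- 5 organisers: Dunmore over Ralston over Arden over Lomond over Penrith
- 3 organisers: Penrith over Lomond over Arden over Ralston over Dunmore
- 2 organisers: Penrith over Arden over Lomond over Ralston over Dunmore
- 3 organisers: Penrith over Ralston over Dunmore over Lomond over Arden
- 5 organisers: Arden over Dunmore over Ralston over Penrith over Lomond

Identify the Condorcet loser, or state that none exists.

Lomond

Pairwise majorities:
Ralston vs Arden: Arden wins 13–10.
Ralston vs Dunmore: Dunmore wins 13–10.
Ralston vs Penrith: Ralston wins 14–9.
Ralston vs Lomond: 1+2+2+5+3+5 = 18 for Ralston, 5 for Lomond — Ralston by 18–5.
Arden vs Dunmore: Arden preferred on 2+3+2+5 = 12 ballots; Arden wins 12–11.
Arden vs Penrith: Arden wins 13–10.
Arden vs Lomond: Arden preferred on 1+2+5+2+5 = 15 ballots; Arden wins 15–8.
Dunmore vs Penrith: Dunmore is ranked higher on 1+2+5+5 = 13 ballots, Penrith on 10. Dunmore wins 13–10.
Dunmore vs Lomond: Dunmore, 16–7.
Penrith–Lomond: Penrith 16–7.
Only Lomond has no wins; Lomond is the Condorcet loser.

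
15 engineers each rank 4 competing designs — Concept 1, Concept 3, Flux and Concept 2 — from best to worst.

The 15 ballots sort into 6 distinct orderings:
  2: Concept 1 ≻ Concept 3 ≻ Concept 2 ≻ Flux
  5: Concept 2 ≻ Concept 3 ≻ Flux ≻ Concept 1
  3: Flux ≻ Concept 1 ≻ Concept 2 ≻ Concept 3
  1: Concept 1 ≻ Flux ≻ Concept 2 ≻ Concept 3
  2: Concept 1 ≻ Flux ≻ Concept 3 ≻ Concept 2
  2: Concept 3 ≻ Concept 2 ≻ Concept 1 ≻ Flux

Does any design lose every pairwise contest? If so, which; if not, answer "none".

Head-to-head results (15 engineers):
Concept 1–Concept 3: Concept 1 8–7.
Concept 1 vs Flux: Concept 1 is ranked higher on 2+1+2+2 = 7 ballots, Flux on 8. Flux wins 8–7.
Concept 1 vs Concept 2: Concept 1 is ranked higher on 2+3+1+2 = 8 ballots, Concept 2 on 7. Concept 1 wins 8–7.
Concept 3 vs Flux: Concept 3 is ranked higher on 2+5+2 = 9 ballots, Flux on 6. Concept 3 wins 9–6.
Concept 3–Concept 2: Concept 2 9–6.
Flux vs Concept 2: 3+1+2 = 6 for Flux, 9 for Concept 2 — Concept 2 by 9–6.
Every design wins at least one matchup (Concept 1 beats Concept 3; Concept 3 beats Flux; Flux beats Concept 1; Concept 2 beats Concept 3), so there is no Condorcet loser.

none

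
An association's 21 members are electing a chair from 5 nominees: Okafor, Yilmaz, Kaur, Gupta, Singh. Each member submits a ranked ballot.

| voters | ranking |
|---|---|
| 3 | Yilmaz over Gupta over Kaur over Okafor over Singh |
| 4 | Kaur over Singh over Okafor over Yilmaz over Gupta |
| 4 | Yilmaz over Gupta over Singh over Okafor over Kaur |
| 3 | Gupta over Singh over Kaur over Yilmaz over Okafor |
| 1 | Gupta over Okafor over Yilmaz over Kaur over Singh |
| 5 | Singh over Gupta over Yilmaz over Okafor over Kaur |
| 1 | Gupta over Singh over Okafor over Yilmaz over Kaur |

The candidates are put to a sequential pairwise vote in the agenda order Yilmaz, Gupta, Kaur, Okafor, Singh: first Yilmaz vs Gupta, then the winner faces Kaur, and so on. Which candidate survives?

Round 1: Yilmaz vs Gupta — 11–10, Yilmaz advances.
Round 2: Yilmaz vs Kaur — 14–7, Yilmaz advances.
Round 3: Yilmaz vs Okafor — 15–6, Yilmaz advances.
Round 4: Yilmaz vs Singh — 8–13, Singh advances.
The agenda winner is Singh.

Singh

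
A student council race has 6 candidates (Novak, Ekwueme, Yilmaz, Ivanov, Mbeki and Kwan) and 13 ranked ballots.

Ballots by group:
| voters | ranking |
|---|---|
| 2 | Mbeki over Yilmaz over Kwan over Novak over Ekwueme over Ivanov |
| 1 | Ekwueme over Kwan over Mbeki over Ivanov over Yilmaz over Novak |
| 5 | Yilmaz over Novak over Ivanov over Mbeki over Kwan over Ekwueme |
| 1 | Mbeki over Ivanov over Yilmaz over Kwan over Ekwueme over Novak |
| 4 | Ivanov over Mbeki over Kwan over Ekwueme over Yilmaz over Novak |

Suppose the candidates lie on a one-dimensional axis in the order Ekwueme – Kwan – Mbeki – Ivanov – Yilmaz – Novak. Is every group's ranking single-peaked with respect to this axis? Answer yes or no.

Axis positions: Ekwueme=1, Kwan=2, Mbeki=3, Ivanov=4, Yilmaz=5, Novak=6.
Group 1: ranking walks positions 3-5-2-6-1-4; Yilmaz is ranked above Ivanov even though Ivanov lies between Yilmaz and the peak Mbeki on the axis — preferences dip and rise again. Not single-peaked.
Group 2 (peak Ekwueme at position 1): ranking walks positions 1-2-3-4-5-6, expanding outward from the peak — single-peaked.
Group 3 (peak Yilmaz at position 5): ranking walks positions 5-6-4-3-2-1, expanding outward from the peak — single-peaked.
Group 4 (peak Mbeki at position 3): ranking walks positions 3-4-5-2-1-6, expanding outward from the peak — single-peaked.
Group 5 (peak Ivanov at position 4): ranking walks positions 4-3-2-1-5-6, expanding outward from the peak — single-peaked.
Group 1 violates single-peakedness, so the profile is not single-peaked on this axis.

no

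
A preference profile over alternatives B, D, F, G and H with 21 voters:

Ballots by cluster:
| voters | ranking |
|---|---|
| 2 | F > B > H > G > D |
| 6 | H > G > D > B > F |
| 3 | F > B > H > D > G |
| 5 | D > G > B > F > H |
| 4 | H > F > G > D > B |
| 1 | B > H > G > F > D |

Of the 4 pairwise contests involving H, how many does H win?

H against each rival (21 voters):
H–B: B 11–10.
H vs D: 16 to 5, H.
H vs F: H, 11–10.
H vs G: H is ranked higher on 2+6+3+4+1 = 16 ballots, G on 5. H wins 16–5.
H beats D, F, G; loses to B — 3 pairwise wins.

3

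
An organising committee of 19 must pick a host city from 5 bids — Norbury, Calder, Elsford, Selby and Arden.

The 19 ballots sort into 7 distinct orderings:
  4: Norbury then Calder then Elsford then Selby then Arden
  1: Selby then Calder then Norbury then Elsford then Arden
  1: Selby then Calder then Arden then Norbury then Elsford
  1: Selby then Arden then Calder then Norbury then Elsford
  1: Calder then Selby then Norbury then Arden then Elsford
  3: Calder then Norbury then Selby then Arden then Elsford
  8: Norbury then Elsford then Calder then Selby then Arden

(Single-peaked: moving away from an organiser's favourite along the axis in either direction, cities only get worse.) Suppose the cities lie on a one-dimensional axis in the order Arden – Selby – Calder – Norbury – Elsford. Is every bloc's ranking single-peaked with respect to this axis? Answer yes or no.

yes

Axis positions: Arden=1, Selby=2, Calder=3, Norbury=4, Elsford=5.
Bloc 1 (peak Norbury at position 4): ranking walks positions 4-3-5-2-1, expanding outward from the peak — single-peaked.
Bloc 2 (peak Selby at position 2): ranking walks positions 2-3-4-5-1, expanding outward from the peak — single-peaked.
Bloc 3 (peak Selby at position 2): ranking walks positions 2-3-1-4-5, expanding outward from the peak — single-peaked.
Bloc 4 (peak Selby at position 2): ranking walks positions 2-1-3-4-5, expanding outward from the peak — single-peaked.
Bloc 5 (peak Calder at position 3): ranking walks positions 3-2-4-1-5, expanding outward from the peak — single-peaked.
Bloc 6 (peak Calder at position 3): ranking walks positions 3-4-2-1-5, expanding outward from the peak — single-peaked.
Bloc 7 (peak Norbury at position 4): ranking walks positions 4-5-3-2-1, expanding outward from the peak — single-peaked.
Every ranking is single-peaked on this axis.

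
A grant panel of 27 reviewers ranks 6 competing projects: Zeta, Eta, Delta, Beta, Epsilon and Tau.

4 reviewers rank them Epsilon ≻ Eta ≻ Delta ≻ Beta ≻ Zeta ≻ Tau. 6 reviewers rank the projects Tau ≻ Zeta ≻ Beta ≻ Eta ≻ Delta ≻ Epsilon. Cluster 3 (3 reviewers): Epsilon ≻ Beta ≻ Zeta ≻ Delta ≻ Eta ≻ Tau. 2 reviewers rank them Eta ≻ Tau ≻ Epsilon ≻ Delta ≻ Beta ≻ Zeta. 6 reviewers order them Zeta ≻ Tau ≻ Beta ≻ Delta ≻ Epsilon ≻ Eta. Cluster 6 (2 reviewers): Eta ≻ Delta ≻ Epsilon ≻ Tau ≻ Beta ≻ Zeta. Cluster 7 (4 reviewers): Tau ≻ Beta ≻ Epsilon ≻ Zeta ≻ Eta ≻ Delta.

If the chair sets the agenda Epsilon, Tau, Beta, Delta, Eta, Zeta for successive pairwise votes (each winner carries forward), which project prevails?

Round 1: Epsilon vs Tau — 9–18, Tau advances.
Round 2: Tau vs Beta — 20–7, Tau advances.
Round 3: Tau vs Delta — 18–9, Tau advances.
Round 4: Tau vs Eta — 16–11, Tau advances.
Round 5: Tau vs Zeta — 14–13, Tau advances.
The agenda winner is Tau.

Tau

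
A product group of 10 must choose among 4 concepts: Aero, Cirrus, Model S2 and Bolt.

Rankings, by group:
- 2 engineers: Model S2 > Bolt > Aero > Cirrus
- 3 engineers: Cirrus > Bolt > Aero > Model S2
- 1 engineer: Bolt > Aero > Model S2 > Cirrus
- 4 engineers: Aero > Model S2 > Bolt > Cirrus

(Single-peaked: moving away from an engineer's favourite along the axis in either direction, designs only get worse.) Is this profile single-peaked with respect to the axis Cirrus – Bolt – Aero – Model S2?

Axis positions: Cirrus=1, Bolt=2, Aero=3, Model S2=4.
Group 1: ranking walks positions 4-2-3-1; Bolt is ranked above Aero even though Aero lies between Bolt and the peak Model S2 on the axis — preferences dip and rise again. Not single-peaked.
Group 2 (peak Cirrus at position 1): ranking walks positions 1-2-3-4, expanding outward from the peak — single-peaked.
Group 3 (peak Bolt at position 2): ranking walks positions 2-3-4-1, expanding outward from the peak — single-peaked.
Group 4 (peak Aero at position 3): ranking walks positions 3-4-2-1, expanding outward from the peak — single-peaked.
Group 1 violates single-peakedness, so the profile is not single-peaked on this axis.

no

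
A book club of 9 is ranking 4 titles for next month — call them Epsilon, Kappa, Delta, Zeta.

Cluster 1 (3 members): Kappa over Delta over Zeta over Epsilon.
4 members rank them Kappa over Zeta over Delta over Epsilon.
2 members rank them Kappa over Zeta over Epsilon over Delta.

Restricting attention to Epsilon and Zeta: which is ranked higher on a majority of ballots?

No ballot ranks Epsilon above Zeta: 0.
Ballots ranking Zeta above Epsilon: 9 − 0 = 9.
Zeta wins the head-to-head 9–0.

Zeta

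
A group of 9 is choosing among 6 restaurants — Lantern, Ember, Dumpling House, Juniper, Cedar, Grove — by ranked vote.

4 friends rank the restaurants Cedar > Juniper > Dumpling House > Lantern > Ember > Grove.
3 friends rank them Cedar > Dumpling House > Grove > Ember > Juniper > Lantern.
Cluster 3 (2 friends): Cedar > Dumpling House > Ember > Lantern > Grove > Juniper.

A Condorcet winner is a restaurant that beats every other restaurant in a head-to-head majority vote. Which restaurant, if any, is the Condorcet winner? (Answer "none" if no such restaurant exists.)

Cedar

Pairwise majorities:
Lantern vs Ember: Ember wins 5–4.
Lantern–Dumpling House: Dumpling House 9–0.
Lantern–Juniper: Juniper 7–2.
Lantern vs Cedar: Cedar, 9–0.
Lantern vs Grove: Lantern wins 6–3.
Ember–Dumpling House: Dumpling House 9–0.
Ember–Juniper: Ember 5–4.
Ember vs Cedar: Cedar, 9–0.
Ember vs Grove: Ember wins 6–3.
Dumpling House vs Juniper: Dumpling House wins 5–4.
Dumpling House–Cedar: Cedar 9–0.
Dumpling House–Grove: Dumpling House 9–0.
Juniper vs Cedar: Cedar wins 9–0.
Juniper vs Grove: Grove wins 5–4.
Cedar vs Grove: Cedar wins 9–0.
Cedar wins every pairwise contest, so Cedar is the Condorcet winner.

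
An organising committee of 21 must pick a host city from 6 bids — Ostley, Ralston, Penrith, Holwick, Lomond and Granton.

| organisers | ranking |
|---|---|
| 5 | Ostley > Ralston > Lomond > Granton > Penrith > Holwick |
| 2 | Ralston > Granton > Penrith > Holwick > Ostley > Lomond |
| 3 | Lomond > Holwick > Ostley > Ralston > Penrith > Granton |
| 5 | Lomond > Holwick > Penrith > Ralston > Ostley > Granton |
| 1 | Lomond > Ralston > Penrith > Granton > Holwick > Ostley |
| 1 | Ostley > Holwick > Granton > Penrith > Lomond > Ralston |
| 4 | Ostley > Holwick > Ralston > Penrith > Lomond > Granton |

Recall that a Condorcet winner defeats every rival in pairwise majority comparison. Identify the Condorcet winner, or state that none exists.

Pairwise majorities:
Ostley vs Ralston: 5+3+1+4 = 13 for Ostley, 8 for Ralston — Ostley by 13–8.
Ostley vs Penrith: Ostley is ranked higher on 5+3+1+4 = 13 ballots, Penrith on 8. Ostley wins 13–8.
Ostley vs Holwick: Ostley preferred on 5+1+4 = 10 ballots; Holwick wins 11–10.
Ostley vs Lomond: Ostley is ranked higher on 5+2+1+4 = 12 ballots, Lomond on 9. Ostley wins 12–9.
Ostley vs Granton: 18 to 3, Ostley.
Ralston vs Penrith: Ralston preferred on 5+2+3+1+4 = 15 ballots; Ralston wins 15–6.
Ralston vs Holwick: 8 to 13, Holwick.
Ralston vs Lomond: 5+2+4 = 11 for Ralston, 10 for Lomond — Ralston by 11–10.
Ralston vs Granton: 20 to 1, Ralston.
Penrith vs Holwick: Penrith is ranked higher on 5+2+1 = 8 ballots, Holwick on 13. Holwick wins 13–8.
Penrith vs Lomond: Penrith preferred on 2+1+4 = 7 ballots; Lomond wins 14–7.
Penrith vs Granton: Penrith is ranked higher on 3+5+1+4 = 13 ballots, Granton on 8. Penrith wins 13–8.
Holwick vs Lomond: Holwick preferred on 2+1+4 = 7 ballots; Lomond wins 14–7.
Holwick vs Granton: 3+5+1+4 = 13 for Holwick, 8 for Granton — Holwick by 13–8.
Lomond vs Granton: 5+3+5+1+4 = 18 for Lomond, 3 for Granton — Lomond by 18–3.
Every city loses at least once (Ostley loses to Holwick; Ralston loses to Ostley; Penrith loses to Ostley; Holwick loses to Lomond; Lomond loses to Ostley; Granton loses to Ostley). The majority relation contains the cycle Ostley → Lomond → Holwick → Ostley, so there is no Condorcet winner.

none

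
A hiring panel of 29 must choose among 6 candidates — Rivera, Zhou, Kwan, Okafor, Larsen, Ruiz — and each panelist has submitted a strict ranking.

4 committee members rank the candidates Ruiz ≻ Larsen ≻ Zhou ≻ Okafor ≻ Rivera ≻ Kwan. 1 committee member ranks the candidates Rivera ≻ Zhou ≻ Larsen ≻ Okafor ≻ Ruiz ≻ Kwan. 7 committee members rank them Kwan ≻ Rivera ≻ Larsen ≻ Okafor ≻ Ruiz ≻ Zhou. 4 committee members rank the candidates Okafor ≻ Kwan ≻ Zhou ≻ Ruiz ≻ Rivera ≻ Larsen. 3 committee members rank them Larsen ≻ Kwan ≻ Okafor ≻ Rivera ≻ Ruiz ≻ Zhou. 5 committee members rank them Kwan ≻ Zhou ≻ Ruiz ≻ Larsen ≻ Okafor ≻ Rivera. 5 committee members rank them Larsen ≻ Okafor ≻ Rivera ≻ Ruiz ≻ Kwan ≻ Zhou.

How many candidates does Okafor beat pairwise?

3

Okafor against each rival (29 committee members):
Okafor vs Rivera: Okafor wins 21–8.
Okafor–Zhou: Okafor 19–10.
Okafor vs Kwan: Okafor preferred on 4+1+4+5 = 14 ballots; Kwan wins 15–14.
Okafor–Larsen: Larsen 25–4.
Okafor vs Ruiz: Okafor preferred on 1+7+4+3+5 = 20 ballots; Okafor wins 20–9.
Okafor beats Rivera, Zhou, Ruiz; loses to Kwan, Larsen — 3 pairwise wins.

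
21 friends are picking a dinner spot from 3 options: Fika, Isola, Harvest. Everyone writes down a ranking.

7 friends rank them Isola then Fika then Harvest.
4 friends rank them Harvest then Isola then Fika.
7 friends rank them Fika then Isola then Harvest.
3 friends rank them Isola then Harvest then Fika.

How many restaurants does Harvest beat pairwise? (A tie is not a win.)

0

Harvest against each rival (21 friends):
Harvest vs Fika: Fika wins 14–7.
Harvest–Isola: Isola 17–4.
Harvest beats no one; loses to Fika, Isola — 0 pairwise wins.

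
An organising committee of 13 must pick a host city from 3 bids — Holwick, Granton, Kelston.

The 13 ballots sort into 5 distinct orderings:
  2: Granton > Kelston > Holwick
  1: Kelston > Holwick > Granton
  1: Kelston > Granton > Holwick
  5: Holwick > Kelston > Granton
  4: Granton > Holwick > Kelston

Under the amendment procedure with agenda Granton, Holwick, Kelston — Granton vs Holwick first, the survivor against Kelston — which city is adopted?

Round 1: Granton vs Holwick — 7–6, Granton advances.
Round 2: Granton vs Kelston — 6–7, Kelston advances.
The agenda winner is Kelston.

Kelston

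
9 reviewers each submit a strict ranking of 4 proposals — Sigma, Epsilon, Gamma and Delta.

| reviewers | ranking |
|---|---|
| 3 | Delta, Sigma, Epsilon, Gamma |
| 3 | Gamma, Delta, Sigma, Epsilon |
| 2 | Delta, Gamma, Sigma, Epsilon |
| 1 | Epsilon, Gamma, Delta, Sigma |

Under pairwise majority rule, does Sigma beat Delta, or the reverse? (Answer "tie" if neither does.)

Delta

No ballot ranks Sigma above Delta: 0.
Ballots ranking Delta above Sigma: 9 − 0 = 9.
Delta wins the head-to-head 9–0.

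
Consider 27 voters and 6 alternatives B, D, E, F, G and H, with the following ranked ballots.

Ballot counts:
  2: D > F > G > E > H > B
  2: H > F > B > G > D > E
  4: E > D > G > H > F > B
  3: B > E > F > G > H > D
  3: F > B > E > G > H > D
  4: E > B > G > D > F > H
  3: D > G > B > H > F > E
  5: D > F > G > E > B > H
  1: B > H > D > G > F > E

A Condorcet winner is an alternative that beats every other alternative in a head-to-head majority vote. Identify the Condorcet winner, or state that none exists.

none

Check each pair by majority over 27 ballots:
B vs D: B is ranked higher on 2+3+3+4+1 = 13 ballots, D on 14. D wins 14–13.
B vs E: 2+3+3+3+1 = 12 for B, 15 for E — E by 15–12.
B vs F: F wins 16–11.
B vs G: 2+3+3+4+1 = 13 for B, 14 for G — G by 14–13.
B vs H: 3+3+4+3+5+1 = 19 for B, 8 for H — B by 19–8.
D vs E: 13 to 14, E.
D vs F: 2+4+4+3+5+1 = 19 for D, 8 for F — D by 19–8.
D vs G: D preferred on 2+4+3+5+1 = 15 ballots; D wins 15–12.
D vs H: D preferred on 2+4+4+3+5 = 18 ballots; D wins 18–9.
E vs F: 11 to 16, F.
E vs G: E, 14–13.
E vs H: E preferred on 2+4+3+3+4+5 = 21 ballots; E wins 21–6.
F vs G: F wins 15–12.
F vs H: F preferred on 2+3+3+4+5 = 17 ballots; F wins 17–10.
G vs H: G is ranked higher on 24 ballots, H on 3. G wins 24–3.
Each alternative drops at least one matchup (B loses to D; D loses to E; E loses to F; F loses to D; G loses to D; H loses to B); the cycle D beats F beats E beats D rules out a Condorcet winner.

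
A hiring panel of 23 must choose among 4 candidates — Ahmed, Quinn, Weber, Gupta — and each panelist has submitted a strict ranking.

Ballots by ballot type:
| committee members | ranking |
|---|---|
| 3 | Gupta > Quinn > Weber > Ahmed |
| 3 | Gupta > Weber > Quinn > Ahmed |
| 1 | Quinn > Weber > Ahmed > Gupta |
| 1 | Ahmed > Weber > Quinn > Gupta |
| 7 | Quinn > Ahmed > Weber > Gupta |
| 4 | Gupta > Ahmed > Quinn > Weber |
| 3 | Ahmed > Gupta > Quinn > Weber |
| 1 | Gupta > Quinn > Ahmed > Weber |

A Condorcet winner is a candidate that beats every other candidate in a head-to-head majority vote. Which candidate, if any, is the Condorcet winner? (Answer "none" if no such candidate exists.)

none

Head-to-head results (23 committee members):
Ahmed vs Quinn: Quinn wins 15–8.
Ahmed vs Weber: 1+7+4+3+1 = 16 for Ahmed, 7 for Weber — Ahmed by 16–7.
Ahmed vs Gupta: 1+1+7+3 = 12 for Ahmed, 11 for Gupta — Ahmed by 12–11.
Quinn vs Weber: Quinn wins 19–4.
Quinn vs Gupta: Gupta, 14–9.
Weber vs Gupta: Gupta wins 14–9.
No candidate is unbeaten: Ahmed loses to Quinn; Quinn loses to Gupta; Weber loses to Ahmed; Gupta loses to Ahmed. In particular Ahmed beats Gupta beats Quinn beats Ahmed is a majority cycle — no Condorcet winner exists.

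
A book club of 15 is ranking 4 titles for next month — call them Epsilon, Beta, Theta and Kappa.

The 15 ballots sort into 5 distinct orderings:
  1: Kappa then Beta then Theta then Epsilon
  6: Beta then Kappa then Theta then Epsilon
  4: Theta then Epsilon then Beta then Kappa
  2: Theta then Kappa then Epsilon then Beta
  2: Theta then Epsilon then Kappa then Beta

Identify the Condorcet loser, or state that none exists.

none

Head-to-head results (15 members):
Epsilon vs Beta: Epsilon wins 8–7.
Epsilon vs Theta: Epsilon preferred on 0 ballots; Theta wins 15–0.
Epsilon vs Kappa: 4+2 = 6 for Epsilon, 9 for Kappa — Kappa by 9–6.
Beta vs Theta: Beta preferred on 1+6 = 7 ballots; Theta wins 8–7.
Beta vs Kappa: Beta is ranked higher on 6+4 = 10 ballots, Kappa on 5. Beta wins 10–5.
Theta vs Kappa: 8 to 7, Theta.
No book is winless: Epsilon beats Beta; Beta beats Kappa; Theta beats Epsilon; Kappa beats Epsilon. There is no Condorcet loser.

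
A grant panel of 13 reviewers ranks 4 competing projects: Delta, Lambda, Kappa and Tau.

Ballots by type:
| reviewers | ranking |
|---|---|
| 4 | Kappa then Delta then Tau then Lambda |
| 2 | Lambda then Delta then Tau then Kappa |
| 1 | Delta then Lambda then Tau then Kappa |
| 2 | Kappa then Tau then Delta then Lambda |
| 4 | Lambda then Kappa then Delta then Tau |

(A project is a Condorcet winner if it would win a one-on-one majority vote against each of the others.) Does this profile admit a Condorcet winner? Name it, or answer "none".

Check each pair by majority over 13 ballots:
Delta–Lambda: Delta 7–6.
Delta vs Kappa: Kappa wins 10–3.
Delta–Tau: Delta 11–2.
Lambda vs Kappa: Lambda, 7–6.
Lambda vs Tau: Lambda wins 7–6.
Kappa vs Tau: Kappa wins 10–3.
No project is unbeaten: Delta loses to Kappa; Lambda loses to Delta; Kappa loses to Lambda; Tau loses to Delta. In particular Delta → Lambda → Kappa → Delta is a majority cycle — no Condorcet winner exists.

none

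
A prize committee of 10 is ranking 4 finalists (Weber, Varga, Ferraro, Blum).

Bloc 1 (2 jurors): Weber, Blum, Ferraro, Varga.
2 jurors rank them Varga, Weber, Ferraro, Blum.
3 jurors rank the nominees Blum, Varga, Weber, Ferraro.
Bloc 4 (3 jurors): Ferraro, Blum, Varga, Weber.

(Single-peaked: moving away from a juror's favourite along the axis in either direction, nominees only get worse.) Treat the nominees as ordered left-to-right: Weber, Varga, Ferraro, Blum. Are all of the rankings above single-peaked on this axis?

Axis positions: Weber=1, Varga=2, Ferraro=3, Blum=4.
Bloc 1: ranking walks positions 1-4-3-2; Blum is ranked above Varga even though Varga lies between Blum and the peak Weber on the axis — preferences dip and rise again. Not single-peaked.
Bloc 2 (peak Varga at position 2): ranking walks positions 2-1-3-4, expanding outward from the peak — single-peaked.
Bloc 3: ranking walks positions 4-2-1-3; Varga is ranked above Ferraro even though Ferraro lies between Varga and the peak Blum on the axis — preferences dip and rise again. Not single-peaked.
Bloc 4 (peak Ferraro at position 3): ranking walks positions 3-4-2-1, expanding outward from the peak — single-peaked.
Bloc 1 violates single-peakedness, so the profile is not single-peaked on this axis.

no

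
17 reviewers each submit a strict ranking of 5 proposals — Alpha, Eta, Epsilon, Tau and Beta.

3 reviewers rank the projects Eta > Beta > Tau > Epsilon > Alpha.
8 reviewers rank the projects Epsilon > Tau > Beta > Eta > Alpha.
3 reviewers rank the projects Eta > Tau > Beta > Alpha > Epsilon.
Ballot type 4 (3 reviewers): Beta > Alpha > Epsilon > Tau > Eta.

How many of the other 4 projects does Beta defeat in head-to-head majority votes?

3

Beta against each rival (17 reviewers):
Beta vs Alpha: 17 to 0, Beta.
Beta vs Eta: 11 to 6, Beta.
Beta vs Epsilon: Beta, 9–8.
Beta vs Tau: Tau wins 11–6.
Beta beats Alpha, Eta, Epsilon; loses to Tau — 3 pairwise wins.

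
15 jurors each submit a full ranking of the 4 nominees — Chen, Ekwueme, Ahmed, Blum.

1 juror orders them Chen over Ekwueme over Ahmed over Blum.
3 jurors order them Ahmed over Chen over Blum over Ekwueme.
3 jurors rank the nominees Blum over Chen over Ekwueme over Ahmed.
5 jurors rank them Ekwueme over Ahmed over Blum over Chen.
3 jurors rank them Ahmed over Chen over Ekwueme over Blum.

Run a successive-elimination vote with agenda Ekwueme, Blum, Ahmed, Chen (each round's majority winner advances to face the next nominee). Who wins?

Round 1: Ekwueme vs Blum — 9–6, Ekwueme advances.
Round 2: Ekwueme vs Ahmed — 9–6, Ekwueme advances.
Round 3: Ekwueme vs Chen — 5–10, Chen advances.
Chen survives the agenda.

Chen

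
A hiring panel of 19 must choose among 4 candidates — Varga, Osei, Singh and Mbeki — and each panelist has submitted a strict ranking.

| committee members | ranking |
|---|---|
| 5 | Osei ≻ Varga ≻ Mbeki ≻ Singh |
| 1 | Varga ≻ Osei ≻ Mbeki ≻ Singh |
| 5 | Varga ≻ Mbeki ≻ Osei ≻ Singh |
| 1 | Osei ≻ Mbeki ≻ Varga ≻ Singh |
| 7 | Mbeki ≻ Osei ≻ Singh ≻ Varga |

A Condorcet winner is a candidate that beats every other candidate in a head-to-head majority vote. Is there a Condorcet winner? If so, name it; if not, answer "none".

none

Check each pair by majority over 19 ballots:
Varga vs Osei: Osei wins 13–6.
Varga vs Singh: Varga, 12–7.
Varga–Mbeki: Varga 11–8.
Osei vs Singh: Osei, 19–0.
Osei vs Mbeki: Mbeki wins 12–7.
Singh vs Mbeki: Mbeki wins 19–0.
Each candidate drops at least one matchup (Varga loses to Osei; Osei loses to Mbeki; Singh loses to Varga; Mbeki loses to Varga); the cycle Varga > Mbeki > Osei > Varga rules out a Condorcet winner.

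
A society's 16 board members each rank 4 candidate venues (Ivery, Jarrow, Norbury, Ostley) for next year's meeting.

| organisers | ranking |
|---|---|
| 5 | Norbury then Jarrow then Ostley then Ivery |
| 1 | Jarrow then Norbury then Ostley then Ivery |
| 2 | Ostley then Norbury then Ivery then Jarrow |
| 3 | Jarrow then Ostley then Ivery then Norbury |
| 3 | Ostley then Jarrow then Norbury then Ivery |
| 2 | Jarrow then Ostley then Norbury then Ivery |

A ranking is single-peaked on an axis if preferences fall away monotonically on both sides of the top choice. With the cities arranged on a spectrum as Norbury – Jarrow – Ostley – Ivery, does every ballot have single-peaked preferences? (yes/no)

no

Axis positions: Norbury=1, Jarrow=2, Ostley=3, Ivery=4.
Group 1 (peak Norbury at position 1): ranking walks positions 1-2-3-4, expanding outward from the peak — single-peaked.
Group 2 (peak Jarrow at position 2): ranking walks positions 2-1-3-4, expanding outward from the peak — single-peaked.
Group 3: ranking walks positions 3-1-4-2; Norbury is ranked above Jarrow even though Jarrow lies between Norbury and the peak Ostley on the axis — preferences dip and rise again. Not single-peaked.
Group 4 (peak Jarrow at position 2): ranking walks positions 2-3-4-1, expanding outward from the peak — single-peaked.
Group 5 (peak Ostley at position 3): ranking walks positions 3-2-1-4, expanding outward from the peak — single-peaked.
Group 6 (peak Jarrow at position 2): ranking walks positions 2-3-1-4, expanding outward from the peak — single-peaked.
Group 3 violates single-peakedness, so the profile is not single-peaked on this axis.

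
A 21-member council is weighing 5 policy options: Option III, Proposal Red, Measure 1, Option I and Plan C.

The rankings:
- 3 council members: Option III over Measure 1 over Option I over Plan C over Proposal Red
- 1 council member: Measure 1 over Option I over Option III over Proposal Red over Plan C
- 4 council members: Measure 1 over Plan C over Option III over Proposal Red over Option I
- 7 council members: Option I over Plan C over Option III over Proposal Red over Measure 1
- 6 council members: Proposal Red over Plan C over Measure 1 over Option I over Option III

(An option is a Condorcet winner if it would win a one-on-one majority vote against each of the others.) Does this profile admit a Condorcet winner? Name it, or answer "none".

Head-to-head results (21 council members):
Option III–Proposal Red: Option III 15–6.
Option III–Measure 1: Measure 1 11–10.
Option III vs Option I: Option I, 14–7.
Option III vs Plan C: Option III preferred on 3+1 = 4 ballots; Plan C wins 17–4.
Proposal Red vs Measure 1: 13 to 8, Proposal Red.
Proposal Red vs Option I: Proposal Red is ranked higher on 4+6 = 10 ballots, Option I on 11. Option I wins 11–10.
Proposal Red vs Plan C: 7 to 14, Plan C.
Measure 1 vs Option I: 14 to 7, Measure 1.
Measure 1 vs Plan C: Plan C, 13–8.
Option I vs Plan C: Option I, 11–10.
Each option drops at least one matchup (Option III loses to Measure 1; Proposal Red loses to Option III; Measure 1 loses to Proposal Red; Option I loses to Measure 1; Plan C loses to Option I); the cycle Option III > Proposal Red > Measure 1 > Option III rules out a Condorcet winner.

none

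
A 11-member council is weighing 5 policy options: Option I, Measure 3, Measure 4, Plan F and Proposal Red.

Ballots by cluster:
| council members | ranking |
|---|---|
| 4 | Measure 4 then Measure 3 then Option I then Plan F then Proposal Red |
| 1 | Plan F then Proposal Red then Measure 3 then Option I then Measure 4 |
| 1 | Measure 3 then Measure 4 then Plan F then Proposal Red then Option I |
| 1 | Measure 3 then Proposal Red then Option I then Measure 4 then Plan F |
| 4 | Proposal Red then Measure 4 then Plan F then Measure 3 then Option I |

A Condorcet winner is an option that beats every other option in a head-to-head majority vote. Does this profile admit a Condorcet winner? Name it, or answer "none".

none

Pairwise majorities:
Option I vs Measure 3: Measure 3, 11–0.
Option I vs Measure 4: Measure 4 wins 9–2.
Option I–Plan F: Plan F 6–5.
Option I–Proposal Red: Proposal Red 7–4.
Measure 3 vs Measure 4: Measure 4, 8–3.
Measure 3 vs Plan F: Measure 3 wins 6–5.
Measure 3 vs Proposal Red: Measure 3 wins 6–5.
Measure 4 vs Plan F: Measure 4, 10–1.
Measure 4 vs Proposal Red: Proposal Red, 6–5.
Plan F–Proposal Red: Plan F 6–5.
Each option drops at least one matchup (Option I loses to Measure 3; Measure 3 loses to Measure 4; Measure 4 loses to Proposal Red; Plan F loses to Measure 3; Proposal Red loses to Measure 3); the cycle Measure 3 → Proposal Red → Measure 4 → Measure 3 rules out a Condorcet winner.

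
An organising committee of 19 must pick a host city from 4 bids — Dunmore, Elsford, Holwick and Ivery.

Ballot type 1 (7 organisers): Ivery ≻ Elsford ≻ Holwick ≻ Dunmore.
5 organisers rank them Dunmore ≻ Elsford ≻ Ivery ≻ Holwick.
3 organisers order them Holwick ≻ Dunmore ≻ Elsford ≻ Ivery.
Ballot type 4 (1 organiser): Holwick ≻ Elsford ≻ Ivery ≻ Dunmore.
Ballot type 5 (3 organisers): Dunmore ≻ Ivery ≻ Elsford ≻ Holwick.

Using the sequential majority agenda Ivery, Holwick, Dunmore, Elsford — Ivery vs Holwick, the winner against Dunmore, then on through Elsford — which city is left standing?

Round 1: Ivery vs Holwick — 15–4, Ivery advances.
Round 2: Ivery vs Dunmore — 8–11, Dunmore advances.
Round 3: Dunmore vs Elsford — 11–8, Dunmore advances.
The agenda winner is Dunmore.

Dunmore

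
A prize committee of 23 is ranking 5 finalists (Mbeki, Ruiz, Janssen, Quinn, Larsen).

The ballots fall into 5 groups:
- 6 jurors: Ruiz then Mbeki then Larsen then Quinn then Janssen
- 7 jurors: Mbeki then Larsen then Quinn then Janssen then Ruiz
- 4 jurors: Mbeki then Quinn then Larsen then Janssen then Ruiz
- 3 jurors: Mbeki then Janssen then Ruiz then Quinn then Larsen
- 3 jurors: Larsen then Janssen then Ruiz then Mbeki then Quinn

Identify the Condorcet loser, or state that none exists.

Head-to-head results (23 jurors):
Mbeki vs Ruiz: Mbeki preferred on 7+4+3 = 14 ballots; Mbeki wins 14–9.
Mbeki vs Janssen: Mbeki preferred on 6+7+4+3 = 20 ballots; Mbeki wins 20–3.
Mbeki vs Quinn: 23 to 0, Mbeki.
Mbeki vs Larsen: Mbeki, 20–3.
Ruiz vs Janssen: Janssen, 17–6.
Ruiz vs Quinn: Ruiz is ranked higher on 6+3+3 = 12 ballots, Quinn on 11. Ruiz wins 12–11.
Ruiz vs Larsen: Ruiz is ranked higher on 6+3 = 9 ballots, Larsen on 14. Larsen wins 14–9.
Janssen vs Quinn: 3+3 = 6 for Janssen, 17 for Quinn — Quinn by 17–6.
Janssen vs Larsen: Larsen wins 20–3.
Quinn–Larsen: Larsen 16–7.
Every nominee wins at least one matchup (Mbeki beats Ruiz; Ruiz beats Quinn; Janssen beats Ruiz; Quinn beats Janssen; Larsen beats Ruiz), so there is no Condorcet loser.

none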